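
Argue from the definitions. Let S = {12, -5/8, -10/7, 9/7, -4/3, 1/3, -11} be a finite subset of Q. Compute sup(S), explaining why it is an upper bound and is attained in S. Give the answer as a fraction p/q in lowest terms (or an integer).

S is finite, so sup(S) = max(S).
Sorted decreasing:
12, 9/7, 1/3, -5/8, -4/3, -10/7, -11
The extremum is 12.
For every x in S, x <= 12. And 12 is in S, so it is attained.
Therefore sup(S) = 12.

12


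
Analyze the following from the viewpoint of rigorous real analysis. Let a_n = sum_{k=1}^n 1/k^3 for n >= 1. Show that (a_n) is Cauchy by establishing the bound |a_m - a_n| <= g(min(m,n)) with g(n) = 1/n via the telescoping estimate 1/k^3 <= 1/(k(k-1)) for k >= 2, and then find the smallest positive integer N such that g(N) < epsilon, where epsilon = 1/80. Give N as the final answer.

For m > n >= 1: |a_m - a_n| = sum_{k=n+1}^m 1/k^3.
Use 1/k^3 <= 1/(k(k-1)) = 1/(k-1) - 1/k for k >= 2 (which holds since k^3 >= k^2 >= k(k-1) for k >= 2):
sum_{k=n+1}^m 1/k^3 <= sum_{k=n+1}^m (1/(k-1) - 1/k) = 1/n - 1/m <= 1/n.
By symmetry the same bound holds with n,m swapped, so |a_m - a_n| <= 1/min(m,n) = g(min(m,n)). Since g(n) -> 0, (a_n) is Cauchy.
Now solve g(N) < 1/80: 1/N < 1/80 <=> N > 1/(1/80) = 80.
The smallest integer strictly greater than 80 is N = 81.
Check: g(81) = 1/81 < 1/80; g(80) = 1/80 >= 1/80. So N = 81.

81


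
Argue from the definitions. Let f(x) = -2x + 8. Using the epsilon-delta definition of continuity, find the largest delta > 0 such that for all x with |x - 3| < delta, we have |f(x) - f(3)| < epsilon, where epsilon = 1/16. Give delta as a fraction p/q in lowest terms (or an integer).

We compute f(3) = -2*(3) + 8 = 2.
|f(x) - f(3)| = |-2x + 8 - (2)| = |-2(x - 3)| = 2|x - 3|.
We need 2|x - 3| < 1/16, i.e. |x - 3| < 1/16 / 2 = 1/32.
So any delta <= 1/32 works. Conversely, if delta > 1/32, then x = 3 + 1/32 satisfies |x - 3| = 1/32 < delta but |f(x) - f(3)| = 2 * 1/32 = 1/16, which is not < 1/16; so no larger delta works.
Hence the largest such delta is 1/32.

1/32


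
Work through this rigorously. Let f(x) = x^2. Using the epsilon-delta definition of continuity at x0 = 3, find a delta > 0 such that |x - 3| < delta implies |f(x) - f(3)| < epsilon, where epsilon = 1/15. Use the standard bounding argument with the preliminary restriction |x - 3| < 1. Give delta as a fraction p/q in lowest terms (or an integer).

Factor: |x^2 - (3)^2| = |x - 3| * |x + 3|.
Impose |x - 3| < 1 first. Then |x + 3| = |(x - 3) + 2*(3)| <= |x - 3| + 2*|3| < 1 + 6 = 7.
So |x^2 - (3)^2| < delta * 7.
We need delta * 7 <= 1/15, i.e. delta <= 1/15/7 = 1/105.
Since 1/105 < 1, this is tighter than 1; take delta = 1/105.
So delta = 1/105 works.

1/105


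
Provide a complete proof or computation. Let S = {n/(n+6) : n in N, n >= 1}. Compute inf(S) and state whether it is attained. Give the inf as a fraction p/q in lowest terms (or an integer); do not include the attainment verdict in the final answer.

Analysis:
- Values: 1/7, 1/4, 1/3, 2/5, ... strictly increasing.
- Minimum is 1/7 (n=1); inf = 1/7 (attained).
- n/(n+6) = 1 - 6/(n+6) -> 1 from below as n -> infinity, and never equals 1.
- So sup = 1 (not attained).
Conclusion: inf(S) = 1/7, attained in S.

1/7


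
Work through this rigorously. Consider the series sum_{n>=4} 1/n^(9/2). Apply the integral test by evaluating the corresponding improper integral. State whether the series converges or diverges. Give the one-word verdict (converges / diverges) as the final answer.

Let f(x) = x^(-9/2). Then f is positive, continuous, and decreasing on [4, infinity), so the integral test applies.
Compute the improper integral int_{4}^infinity f(x) dx:
  antiderivative F(x) = -2/(7*x^(7/2)).
  As x -> infinity, F(x) -> 0 (since p = 9/2 > 1).
  So int = F(infinity) - F(4) = 0 - (-1/448) = 1/448.
  Finite, so by the integral test, the series converges.

converges


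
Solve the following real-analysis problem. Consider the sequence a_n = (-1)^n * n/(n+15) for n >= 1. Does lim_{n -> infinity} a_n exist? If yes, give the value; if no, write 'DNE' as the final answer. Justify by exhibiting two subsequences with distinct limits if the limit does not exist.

Examine the behaviour of a_n along subsequences.
a_{2k} = 2k/(2k+15) -> 1. a_{2k+1} = -(2k+1)/(2k+16) -> -1.
Since these two subsequential limits are 1 and -1, distinct, the full sequence cannot converge (a convergent sequence has all subsequences tending to the same limit). So lim a_n does not exist.

DNE


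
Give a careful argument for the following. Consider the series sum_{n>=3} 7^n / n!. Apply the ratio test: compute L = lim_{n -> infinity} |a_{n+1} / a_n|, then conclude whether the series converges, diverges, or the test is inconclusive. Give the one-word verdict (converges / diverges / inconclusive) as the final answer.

Let a_n denote the general term. Form the ratio a_{n+1}/a_n and simplify:
a_{n+1}/a_n = 7/(n + 1)
Take the limit as n -> infinity: L = 0.
Since L = 0 < 1, the ratio test implies the series converges.

converges


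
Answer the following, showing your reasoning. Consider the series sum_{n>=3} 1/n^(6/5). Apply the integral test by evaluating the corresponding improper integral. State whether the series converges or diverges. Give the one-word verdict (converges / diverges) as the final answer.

Let f(x) = x^(-6/5). Then f is positive, continuous, and decreasing on [3, infinity), so the integral test applies.
Compute the improper integral int_{3}^infinity f(x) dx:
  antiderivative F(x) = -5/x^(1/5).
  As x -> infinity, F(x) -> 0 (since p = 6/5 > 1).
  So int = F(infinity) - F(3) = 0 - (-5*3^(4/5)/3) = 5*3^(4/5)/3.
  Finite, so by the integral test, the series converges.

converges


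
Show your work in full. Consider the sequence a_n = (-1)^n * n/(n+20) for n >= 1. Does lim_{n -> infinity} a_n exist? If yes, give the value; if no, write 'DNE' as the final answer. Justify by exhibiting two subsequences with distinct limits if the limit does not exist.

Examine the behaviour of a_n along subsequences.
a_{2k} = 2k/(2k+20) -> 1. a_{2k+1} = -(2k+1)/(2k+21) -> -1.
Since these two subsequential limits are 1 and -1, distinct, the full sequence cannot converge (a convergent sequence has all subsequences tending to the same limit). So lim a_n does not exist.

DNE


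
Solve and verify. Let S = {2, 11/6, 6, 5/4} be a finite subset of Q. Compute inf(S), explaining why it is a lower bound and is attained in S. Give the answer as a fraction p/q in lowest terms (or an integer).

S is finite, so inf(S) = min(S).
Sorted increasing:
5/4, 11/6, 2, 6
The extremum is 5/4.
For every x in S, x >= 5/4. And 5/4 is in S, so it is attained.
Therefore inf(S) = 5/4.

5/4


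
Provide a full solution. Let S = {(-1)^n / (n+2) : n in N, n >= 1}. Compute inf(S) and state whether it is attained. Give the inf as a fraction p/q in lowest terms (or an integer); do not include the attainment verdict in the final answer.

Analysis:
- Values: -1/3, 1/4, -1/5, 1/6, -1/7, ...
- Positive terms (even n): 1/(2+2), 1/(4+2), ... decreasing -> max = 1/4 (n=2).
- Negative terms (odd n): -1/(1+2), -1/(3+2), ... increasing -> min = -1/3 (n=1).
- So sup = 1/4 (attained at n=2); inf = -1/3 (attained at n=1).
Conclusion: inf(S) = -1/3, attained in S.

-1/3


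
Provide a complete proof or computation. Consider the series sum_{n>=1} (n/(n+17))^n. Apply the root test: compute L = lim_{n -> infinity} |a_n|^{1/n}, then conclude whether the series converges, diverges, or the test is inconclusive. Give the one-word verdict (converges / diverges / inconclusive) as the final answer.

Let a_n denote the general term. Form |a_n|^(1/n) and simplify:
|a_n|^(1/n) = n/(n + 17)
Take the limit as n -> infinity: L = 1.
Since L = 1, the root test is inconclusive. (In fact a_n = (n/(n+17))^n -> e^(-17) != 0, so the nth-term test shows divergence; but the root test itself gives no conclusion.)

inconclusive


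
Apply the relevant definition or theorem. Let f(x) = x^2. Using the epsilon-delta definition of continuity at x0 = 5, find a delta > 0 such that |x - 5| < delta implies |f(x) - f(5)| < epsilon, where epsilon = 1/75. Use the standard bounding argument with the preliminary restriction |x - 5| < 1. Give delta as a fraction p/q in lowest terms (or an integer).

Factor: |x^2 - (5)^2| = |x - 5| * |x + 5|.
Impose |x - 5| < 1 first. Then |x + 5| = |(x - 5) + 2*(5)| <= |x - 5| + 2*|5| < 1 + 10 = 11.
So |x^2 - (5)^2| < delta * 11.
We need delta * 11 <= 1/75, i.e. delta <= 1/75/11 = 1/825.
Since 1/825 < 1, this is tighter than 1; take delta = 1/825.
So delta = 1/825 works.

1/825


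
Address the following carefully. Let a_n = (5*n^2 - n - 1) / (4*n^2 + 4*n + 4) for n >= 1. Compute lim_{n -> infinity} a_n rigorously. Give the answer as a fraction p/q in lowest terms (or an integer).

Divide numerator and denominator by n^2, the highest power:
numerator / n^2 = 5 - 1/n - 1/n^2
denominator / n^2 = 4 + 4/n + 4/n^2
As n -> infinity, all terms of the form c/n^k (k >= 1) tend to 0.
So numerator / n^2 -> 5 and denominator / n^2 -> 4.
Therefore lim a_n = 5/4.

5/4


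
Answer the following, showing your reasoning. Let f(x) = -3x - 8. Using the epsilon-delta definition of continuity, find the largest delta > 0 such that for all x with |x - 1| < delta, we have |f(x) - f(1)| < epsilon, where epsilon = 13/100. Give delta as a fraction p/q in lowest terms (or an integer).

We compute f(1) = -3*(1) - 8 = -11.
|f(x) - f(1)| = |-3x - 8 - (-11)| = |-3(x - 1)| = 3|x - 1|.
We need 3|x - 1| < 13/100, i.e. |x - 1| < 13/100 / 3 = 13/300.
So any delta <= 13/300 works. Conversely, if delta > 13/300, then x = 1 + 13/300 satisfies |x - 1| = 13/300 < delta but |f(x) - f(1)| = 3 * 13/300 = 13/100, which is not < 13/100; so no larger delta works.
Hence the largest such delta is 13/300.

13/300


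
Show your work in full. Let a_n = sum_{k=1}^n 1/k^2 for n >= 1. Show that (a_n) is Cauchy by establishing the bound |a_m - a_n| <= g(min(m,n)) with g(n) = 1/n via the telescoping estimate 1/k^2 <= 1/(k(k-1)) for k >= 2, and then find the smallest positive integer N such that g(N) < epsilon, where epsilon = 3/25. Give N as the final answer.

For m > n >= 1: |a_m - a_n| = sum_{k=n+1}^m 1/k^2.
Use 1/k^2 <= 1/(k(k-1)) = 1/(k-1) - 1/k for k >= 2:
sum_{k=n+1}^m 1/k^2 <= sum_{k=n+1}^m (1/(k-1) - 1/k) = 1/n - 1/m <= 1/n.
By symmetry the same bound holds with n,m swapped, so |a_m - a_n| <= 1/min(m,n) = g(min(m,n)). Since g(n) -> 0, (a_n) is Cauchy.
Now solve g(N) < 3/25: 1/N < 3/25 <=> N > 1/(3/25) = 25/3.
The smallest integer strictly greater than 25/3 is N = 9.
Check: g(9) = 1/9 < 3/25; g(8) = 1/8 >= 3/25. So N = 9.

9


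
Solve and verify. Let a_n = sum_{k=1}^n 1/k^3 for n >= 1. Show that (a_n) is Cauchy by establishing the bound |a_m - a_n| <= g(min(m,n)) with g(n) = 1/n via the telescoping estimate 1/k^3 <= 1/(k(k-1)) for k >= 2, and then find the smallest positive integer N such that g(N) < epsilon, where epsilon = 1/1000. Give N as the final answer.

For m > n >= 1: |a_m - a_n| = sum_{k=n+1}^m 1/k^3.
Use 1/k^3 <= 1/(k(k-1)) = 1/(k-1) - 1/k for k >= 2 (which holds since k^3 >= k^2 >= k(k-1) for k >= 2):
sum_{k=n+1}^m 1/k^3 <= sum_{k=n+1}^m (1/(k-1) - 1/k) = 1/n - 1/m <= 1/n.
By symmetry the same bound holds with n,m swapped, so |a_m - a_n| <= 1/min(m,n) = g(min(m,n)). Since g(n) -> 0, (a_n) is Cauchy.
Now solve g(N) < 1/1000: 1/N < 1/1000 <=> N > 1/(1/1000) = 1000.
The smallest integer strictly greater than 1000 is N = 1001.
Check: g(1001) = 1/1001 < 1/1000; g(1000) = 1/1000 >= 1/1000. So N = 1001.

1001


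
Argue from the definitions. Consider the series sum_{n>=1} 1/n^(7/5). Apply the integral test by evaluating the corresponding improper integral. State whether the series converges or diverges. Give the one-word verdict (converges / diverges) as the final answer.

Let f(x) = x^(-7/5). Then f is positive, continuous, and decreasing on [1, infinity), so the integral test applies.
Compute the improper integral int_{1}^infinity f(x) dx:
  antiderivative F(x) = -5/(2*x^(2/5)).
  As x -> infinity, F(x) -> 0 (since p = 7/5 > 1).
  So int = F(infinity) - F(1) = 0 - (-5/2) = 5/2.
  Finite, so by the integral test, the series converges.

converges


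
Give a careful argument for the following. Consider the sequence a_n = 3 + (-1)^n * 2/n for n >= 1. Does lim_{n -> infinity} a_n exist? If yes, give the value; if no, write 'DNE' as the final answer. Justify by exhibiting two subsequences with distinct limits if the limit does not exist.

Examine the behaviour of a_n along subsequences.
Even-n subsequence a_{2k} = 3 + 2/(2k) -> 3. Odd-n subsequence a_{2k+1} = 3 - 2/(2k+1) -> 3. Both tend to 3, which suggests the limit is 3; verify directly.
|a_n - 3| = |(-1)^n * 2/n| = 2/n for every n >= 1.
Given epsilon > 0, choose a positive integer N > 2/epsilon. Then for all n >= N, |a_n - 3| = 2/n <= 2/N < epsilon.
So by the definition of the limit, lim a_n exists and equals 3.

3


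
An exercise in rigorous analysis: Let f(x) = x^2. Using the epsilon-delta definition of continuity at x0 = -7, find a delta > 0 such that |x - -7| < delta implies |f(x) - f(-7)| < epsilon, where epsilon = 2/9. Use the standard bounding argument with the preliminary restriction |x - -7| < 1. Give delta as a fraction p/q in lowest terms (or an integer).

Factor: |x^2 - (-7)^2| = |x - -7| * |x + -7|.
Impose |x - -7| < 1 first. Then |x + -7| = |(x - -7) + 2*(-7)| <= |x - -7| + 2*|-7| < 1 + 14 = 15.
So |x^2 - (-7)^2| < delta * 15.
We need delta * 15 <= 2/9, i.e. delta <= 2/9/15 = 2/135.
Since 2/135 < 1, this is tighter than 1; take delta = 2/135.
So delta = 2/135 works.

2/135


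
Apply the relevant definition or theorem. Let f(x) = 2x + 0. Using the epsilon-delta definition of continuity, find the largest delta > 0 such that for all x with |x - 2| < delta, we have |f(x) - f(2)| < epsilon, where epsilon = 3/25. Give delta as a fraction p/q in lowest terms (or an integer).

We compute f(2) = 2*(2) + 0 = 4.
|f(x) - f(2)| = |2x + 0 - (4)| = |2(x - 2)| = 2|x - 2|.
We need 2|x - 2| < 3/25, i.e. |x - 2| < 3/25 / 2 = 3/50.
So any delta <= 3/50 works. Conversely, if delta > 3/50, then x = 2 + 3/50 satisfies |x - 2| = 3/50 < delta but |f(x) - f(2)| = 2 * 3/50 = 3/25, which is not < 3/25; so no larger delta works.
Hence the largest such delta is 3/50.

3/50


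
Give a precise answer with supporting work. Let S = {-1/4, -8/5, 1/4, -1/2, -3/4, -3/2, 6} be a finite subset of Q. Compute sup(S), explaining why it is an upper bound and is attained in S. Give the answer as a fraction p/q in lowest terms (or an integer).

S is finite, so sup(S) = max(S).
Sorted decreasing:
6, 1/4, -1/4, -1/2, -3/4, -3/2, -8/5
The extremum is 6.
For every x in S, x <= 6. And 6 is in S, so it is attained.
Therefore sup(S) = 6.

6


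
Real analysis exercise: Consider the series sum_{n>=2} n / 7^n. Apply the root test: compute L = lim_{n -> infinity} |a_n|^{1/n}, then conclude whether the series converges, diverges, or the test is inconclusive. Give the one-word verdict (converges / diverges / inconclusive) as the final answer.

Let a_n denote the general term. Form |a_n|^(1/n) and simplify:
|a_n|^(1/n) = n^(1/n)/7
Take the limit as n -> infinity: L = 1/7.
Since L = 1/7 < 1, the root test implies convergence.

converges


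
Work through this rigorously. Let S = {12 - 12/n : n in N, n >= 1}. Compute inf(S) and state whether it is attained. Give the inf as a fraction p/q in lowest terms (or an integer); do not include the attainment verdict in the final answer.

Analysis:
- Values: 0, 6, 8, 9, ... strictly increasing.
- Minimum is 0 (n=1); inf = 0 (attained).
- 12 - 12/n -> 12 from below; sup = 12, not attained.
Conclusion: inf(S) = 0, attained in S.

0


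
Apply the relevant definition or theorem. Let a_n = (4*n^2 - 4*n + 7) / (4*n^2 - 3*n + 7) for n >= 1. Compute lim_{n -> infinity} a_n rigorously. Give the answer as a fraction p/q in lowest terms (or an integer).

Divide numerator and denominator by n^2, the highest power:
numerator / n^2 = 4 - 4/n + 7/n^2
denominator / n^2 = 4 - 3/n + 7/n^2
As n -> infinity, all terms of the form c/n^k (k >= 1) tend to 0.
So numerator / n^2 -> 4 and denominator / n^2 -> 4.
Therefore lim a_n = 1.

1


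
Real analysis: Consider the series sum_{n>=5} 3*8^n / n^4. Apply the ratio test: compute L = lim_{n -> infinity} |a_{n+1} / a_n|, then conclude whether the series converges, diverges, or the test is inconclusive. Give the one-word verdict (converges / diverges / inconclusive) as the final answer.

Let a_n denote the general term. Form the ratio a_{n+1}/a_n and simplify:
a_{n+1}/a_n = 8*n^4/(n + 1)^4
Take the limit as n -> infinity: L = 8.
Since L = 8 > 1 (or L = infinity), the ratio test implies the series diverges.

diverges


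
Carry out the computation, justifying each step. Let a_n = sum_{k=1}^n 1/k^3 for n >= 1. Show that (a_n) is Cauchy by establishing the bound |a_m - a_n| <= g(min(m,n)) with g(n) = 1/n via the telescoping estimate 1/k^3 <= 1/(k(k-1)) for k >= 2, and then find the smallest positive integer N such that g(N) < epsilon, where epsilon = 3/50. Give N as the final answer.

For m > n >= 1: |a_m - a_n| = sum_{k=n+1}^m 1/k^3.
Use 1/k^3 <= 1/(k(k-1)) = 1/(k-1) - 1/k for k >= 2 (which holds since k^3 >= k^2 >= k(k-1) for k >= 2):
sum_{k=n+1}^m 1/k^3 <= sum_{k=n+1}^m (1/(k-1) - 1/k) = 1/n - 1/m <= 1/n.
By symmetry the same bound holds with n,m swapped, so |a_m - a_n| <= 1/min(m,n) = g(min(m,n)). Since g(n) -> 0, (a_n) is Cauchy.
Now solve g(N) < 3/50: 1/N < 3/50 <=> N > 1/(3/50) = 50/3.
The smallest integer strictly greater than 50/3 is N = 17.
Check: g(17) = 1/17 < 3/50; g(16) = 1/16 >= 3/50. So N = 17.

17


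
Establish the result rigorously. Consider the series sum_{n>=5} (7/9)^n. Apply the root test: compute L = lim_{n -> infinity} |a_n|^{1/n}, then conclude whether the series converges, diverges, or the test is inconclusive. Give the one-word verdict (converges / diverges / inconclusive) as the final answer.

Let a_n denote the general term. Form |a_n|^(1/n) and simplify:
|a_n|^(1/n) = 7/9
Take the limit as n -> infinity: L = 7/9.
Since L = 7/9 < 1, the root test implies convergence.

converges


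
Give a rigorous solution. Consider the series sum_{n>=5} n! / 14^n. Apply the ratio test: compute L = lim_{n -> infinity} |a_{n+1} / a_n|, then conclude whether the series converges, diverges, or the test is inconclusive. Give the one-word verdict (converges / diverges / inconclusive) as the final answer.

Let a_n denote the general term. Form the ratio a_{n+1}/a_n and simplify:
a_{n+1}/a_n = n/14 + 1/14
Take the limit as n -> infinity: L = infinity.
Since L = infinity > 1 (or L = infinity), the ratio test implies the series diverges.

diverges


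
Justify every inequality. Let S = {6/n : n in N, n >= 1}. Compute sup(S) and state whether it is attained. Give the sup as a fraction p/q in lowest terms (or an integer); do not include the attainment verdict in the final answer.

Analysis:
- Values: 6, 3, 2, 3/2, ... strictly decreasing.
- The maximum is 6 (n=1); sup = 6 (attained).
- The set is bounded below by 0; 6/n -> 0 so 0 is the greatest lower bound.
- 0 is not in the set, so inf = 0 is not attained.
Conclusion: sup(S) = 6, attained in S.

6


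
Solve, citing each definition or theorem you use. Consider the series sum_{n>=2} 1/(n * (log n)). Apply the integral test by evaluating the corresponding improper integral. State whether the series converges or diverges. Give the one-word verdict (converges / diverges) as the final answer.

Let f(x) = 1/(x*log(x)). Then f is positive, continuous, and decreasing on [2, infinity), so the integral test applies.
Compute the improper integral int_{2}^infinity f(x) dx:
  antiderivative F(x) = log(log(x)).
  F(x) = log(log(x)) -> infinity as x -> infinity. The integral diverges, so by the integral test, the series diverges.

diverges


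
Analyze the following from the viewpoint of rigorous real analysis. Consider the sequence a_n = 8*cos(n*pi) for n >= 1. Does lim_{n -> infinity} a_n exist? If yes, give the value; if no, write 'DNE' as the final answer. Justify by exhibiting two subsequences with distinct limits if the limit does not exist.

Examine the behaviour of a_n along subsequences.
cos(n*pi) = (-1)^n, so a_n = 8*(-1)^n. a_{2k} = 8 -> 8. a_{2k+1} = -8 -> -8.
Since these two subsequential limits are 8 and -8, distinct, the full sequence cannot converge (a convergent sequence has all subsequences tending to the same limit). So lim a_n does not exist.

DNE


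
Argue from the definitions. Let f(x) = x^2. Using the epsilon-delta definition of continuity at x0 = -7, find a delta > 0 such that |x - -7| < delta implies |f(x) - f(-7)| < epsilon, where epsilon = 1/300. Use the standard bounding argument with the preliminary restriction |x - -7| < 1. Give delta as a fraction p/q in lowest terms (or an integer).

Factor: |x^2 - (-7)^2| = |x - -7| * |x + -7|.
Impose |x - -7| < 1 first. Then |x + -7| = |(x - -7) + 2*(-7)| <= |x - -7| + 2*|-7| < 1 + 14 = 15.
So |x^2 - (-7)^2| < delta * 15.
We need delta * 15 <= 1/300, i.e. delta <= 1/300/15 = 1/4500.
Since 1/4500 < 1, this is tighter than 1; take delta = 1/4500.
So delta = 1/4500 works.

1/4500


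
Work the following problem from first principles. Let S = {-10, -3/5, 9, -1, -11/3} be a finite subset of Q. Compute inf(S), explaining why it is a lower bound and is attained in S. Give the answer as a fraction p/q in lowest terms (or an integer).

S is finite, so inf(S) = min(S).
Sorted increasing:
-10, -11/3, -1, -3/5, 9
The extremum is -10.
For every x in S, x >= -10. And -10 is in S, so it is attained.
Therefore inf(S) = -10.

-10


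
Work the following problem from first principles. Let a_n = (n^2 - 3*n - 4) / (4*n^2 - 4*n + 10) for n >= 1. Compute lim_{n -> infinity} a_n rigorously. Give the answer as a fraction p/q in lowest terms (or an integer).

Divide numerator and denominator by n^2, the highest power:
numerator / n^2 = 1 - 3/n - 4/n^2
denominator / n^2 = 4 - 4/n + 10/n^2
As n -> infinity, all terms of the form c/n^k (k >= 1) tend to 0.
So numerator / n^2 -> 1 and denominator / n^2 -> 4.
Therefore lim a_n = 1/4.

1/4


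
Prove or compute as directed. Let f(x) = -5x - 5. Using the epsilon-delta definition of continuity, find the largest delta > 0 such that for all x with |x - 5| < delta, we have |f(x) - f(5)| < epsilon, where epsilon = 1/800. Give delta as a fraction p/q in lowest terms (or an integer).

We compute f(5) = -5*(5) - 5 = -30.
|f(x) - f(5)| = |-5x - 5 - (-30)| = |-5(x - 5)| = 5|x - 5|.
We need 5|x - 5| < 1/800, i.e. |x - 5| < 1/800 / 5 = 1/4000.
So any delta <= 1/4000 works. Conversely, if delta > 1/4000, then x = 5 + 1/4000 satisfies |x - 5| = 1/4000 < delta but |f(x) - f(5)| = 5 * 1/4000 = 1/800, which is not < 1/800; so no larger delta works.
Hence the largest such delta is 1/4000.

1/4000


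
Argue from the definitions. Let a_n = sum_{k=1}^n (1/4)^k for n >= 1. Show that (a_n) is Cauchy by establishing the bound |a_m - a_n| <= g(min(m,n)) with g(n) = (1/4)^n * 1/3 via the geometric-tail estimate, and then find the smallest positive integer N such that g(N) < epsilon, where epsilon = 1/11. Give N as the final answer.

For m > n >= 1: |a_m - a_n| = sum_{k=n+1}^m (1/4)^k < sum_{k=n+1}^infinity (1/4)^k = (1/4)^(n+1) / (1 - 1/4) = (1/4)^n * (1/4) * (4/3) = (1/4)^n * 1/3.
So g(n) = (1/4)^n / 3. Since g(n) -> 0, (a_n) is Cauchy.
Now solve g(N) < 1/11: (1/4)^N / 3 < 1/11 <=> 4^N > 1 / (3 * 1/11) = 11/3.
Check powers of 4: 4^0 = 1 <= 11/3, 4^1 = 4 > 11/3.
So the smallest such N is 1. Check: g(1) = 1/(3 * 4) = 1/12 < 1/11.

1


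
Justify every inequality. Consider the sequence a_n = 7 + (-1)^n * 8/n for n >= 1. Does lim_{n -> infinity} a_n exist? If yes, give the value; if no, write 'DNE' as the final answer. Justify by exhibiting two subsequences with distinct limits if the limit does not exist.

Examine the behaviour of a_n along subsequences.
Even-n subsequence a_{2k} = 7 + 8/(2k) -> 7. Odd-n subsequence a_{2k+1} = 7 - 8/(2k+1) -> 7. Both tend to 7, which suggests the limit is 7; verify directly.
|a_n - 7| = |(-1)^n * 8/n| = 8/n for every n >= 1.
Given epsilon > 0, choose a positive integer N > 8/epsilon. Then for all n >= N, |a_n - 7| = 8/n <= 8/N < epsilon.
So by the definition of the limit, lim a_n exists and equals 7.

7


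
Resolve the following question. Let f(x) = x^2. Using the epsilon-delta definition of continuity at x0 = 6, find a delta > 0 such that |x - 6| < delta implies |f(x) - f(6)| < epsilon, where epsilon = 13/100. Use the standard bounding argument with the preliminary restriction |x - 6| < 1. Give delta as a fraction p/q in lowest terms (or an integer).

Factor: |x^2 - (6)^2| = |x - 6| * |x + 6|.
Impose |x - 6| < 1 first. Then |x + 6| = |(x - 6) + 2*(6)| <= |x - 6| + 2*|6| < 1 + 12 = 13.
So |x^2 - (6)^2| < delta * 13.
We need delta * 13 <= 13/100, i.e. delta <= 13/100/13 = 1/100.
Since 1/100 < 1, this is tighter than 1; take delta = 1/100.
So delta = 1/100 works.

1/100


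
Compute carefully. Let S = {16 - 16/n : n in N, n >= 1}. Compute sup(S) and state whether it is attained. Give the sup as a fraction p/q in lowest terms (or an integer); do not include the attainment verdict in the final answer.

Analysis:
- Values: 0, 8, 32/3, 12, ... strictly increasing.
- Minimum is 0 (n=1); inf = 0 (attained).
- 16 - 16/n -> 16 from below; sup = 16, not attained.
Conclusion: sup(S) = 16, not attained in S.

16


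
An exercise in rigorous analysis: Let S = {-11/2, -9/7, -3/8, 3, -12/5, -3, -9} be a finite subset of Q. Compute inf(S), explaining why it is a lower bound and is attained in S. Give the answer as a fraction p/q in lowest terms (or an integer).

S is finite, so inf(S) = min(S).
Sorted increasing:
-9, -11/2, -3, -12/5, -9/7, -3/8, 3
The extremum is -9.
For every x in S, x >= -9. And -9 is in S, so it is attained.
Therefore inf(S) = -9.

-9


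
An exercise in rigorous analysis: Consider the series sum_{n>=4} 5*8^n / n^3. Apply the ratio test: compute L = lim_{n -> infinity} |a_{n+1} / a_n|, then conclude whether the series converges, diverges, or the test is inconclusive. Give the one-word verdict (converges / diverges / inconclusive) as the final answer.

Let a_n denote the general term. Form the ratio a_{n+1}/a_n and simplify:
a_{n+1}/a_n = 8*n^3/(n + 1)^3
Take the limit as n -> infinity: L = 8.
Since L = 8 > 1 (or L = infinity), the ratio test implies the series diverges.

diverges


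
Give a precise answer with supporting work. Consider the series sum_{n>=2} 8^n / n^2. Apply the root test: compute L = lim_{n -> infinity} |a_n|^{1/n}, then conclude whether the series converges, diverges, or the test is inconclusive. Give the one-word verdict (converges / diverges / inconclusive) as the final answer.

Let a_n denote the general term. Form |a_n|^(1/n) and simplify:
|a_n|^(1/n) = 8/n^(2/n)
Take the limit as n -> infinity: L = 8.
Since L = 8 > 1, the root test implies divergence.

diverges


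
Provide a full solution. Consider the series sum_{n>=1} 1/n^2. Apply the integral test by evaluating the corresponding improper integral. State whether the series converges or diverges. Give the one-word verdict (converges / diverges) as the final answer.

Let f(x) = x^(-2). Then f is positive, continuous, and decreasing on [1, infinity), so the integral test applies.
Compute the improper integral int_{1}^infinity f(x) dx:
  antiderivative F(x) = -1/x.
  As x -> infinity, F(x) -> 0 (since p = 2 > 1).
  So int = F(infinity) - F(1) = 0 - (-1) = 1.
  Finite, so by the integral test, the series converges.

converges


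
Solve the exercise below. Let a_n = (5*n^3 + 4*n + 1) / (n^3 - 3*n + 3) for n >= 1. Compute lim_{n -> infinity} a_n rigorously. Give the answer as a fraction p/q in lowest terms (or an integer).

Divide numerator and denominator by n^3, the highest power:
numerator / n^3 = 5 + 4/n^2 + n^(-3)
denominator / n^3 = 1 - 3/n^2 + 3/n^3
As n -> infinity, all terms of the form c/n^k (k >= 1) tend to 0.
So numerator / n^3 -> 5 and denominator / n^3 -> 1.
Therefore lim a_n = 5.

5


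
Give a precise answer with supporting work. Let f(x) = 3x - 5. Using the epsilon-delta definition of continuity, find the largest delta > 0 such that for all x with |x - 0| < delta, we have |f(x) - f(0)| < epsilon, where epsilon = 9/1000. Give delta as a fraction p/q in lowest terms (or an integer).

We compute f(0) = 3*(0) - 5 = -5.
|f(x) - f(0)| = |3x - 5 - (-5)| = |3(x - 0)| = 3|x - 0|.
We need 3|x - 0| < 9/1000, i.e. |x - 0| < 9/1000 / 3 = 3/1000.
So any delta <= 3/1000 works. Conversely, if delta > 3/1000, then x = 0 + 3/1000 satisfies |x - 0| = 3/1000 < delta but |f(x) - f(0)| = 3 * 3/1000 = 9/1000, which is not < 9/1000; so no larger delta works.
Hence the largest such delta is 3/1000.

3/1000


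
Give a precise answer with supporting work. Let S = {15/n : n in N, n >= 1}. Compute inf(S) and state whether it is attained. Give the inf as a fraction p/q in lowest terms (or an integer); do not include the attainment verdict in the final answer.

Analysis:
- Values: 15, 15/2, 5, 15/4, ... strictly decreasing.
- The maximum is 15 (n=1); sup = 15 (attained).
- The set is bounded below by 0; 15/n -> 0 so 0 is the greatest lower bound.
- 0 is not in the set, so inf = 0 is not attained.
Conclusion: inf(S) = 0, not attained in S.

0


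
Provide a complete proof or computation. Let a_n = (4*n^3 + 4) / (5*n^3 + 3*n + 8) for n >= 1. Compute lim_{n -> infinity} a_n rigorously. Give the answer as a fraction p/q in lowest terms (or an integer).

Divide numerator and denominator by n^3, the highest power:
numerator / n^3 = 4 + 4/n^3
denominator / n^3 = 5 + 3/n^2 + 8/n^3
As n -> infinity, all terms of the form c/n^k (k >= 1) tend to 0.
So numerator / n^3 -> 4 and denominator / n^3 -> 5.
Therefore lim a_n = 4/5.

4/5


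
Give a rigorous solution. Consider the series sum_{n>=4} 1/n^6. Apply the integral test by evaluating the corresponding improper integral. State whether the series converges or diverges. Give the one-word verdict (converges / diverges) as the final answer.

Let f(x) = x^(-6). Then f is positive, continuous, and decreasing on [4, infinity), so the integral test applies.
Compute the improper integral int_{4}^infinity f(x) dx:
  antiderivative F(x) = -1/(5*x^5).
  As x -> infinity, F(x) -> 0 (since p = 6 > 1).
  So int = F(infinity) - F(4) = 0 - (-1/5120) = 1/5120.
  Finite, so by the integral test, the series converges.

converges


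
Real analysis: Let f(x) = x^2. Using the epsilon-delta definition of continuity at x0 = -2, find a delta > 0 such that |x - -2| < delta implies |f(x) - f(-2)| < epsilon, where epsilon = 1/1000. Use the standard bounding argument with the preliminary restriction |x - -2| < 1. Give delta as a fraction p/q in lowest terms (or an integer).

Factor: |x^2 - (-2)^2| = |x - -2| * |x + -2|.
Impose |x - -2| < 1 first. Then |x + -2| = |(x - -2) + 2*(-2)| <= |x - -2| + 2*|-2| < 1 + 4 = 5.
So |x^2 - (-2)^2| < delta * 5.
We need delta * 5 <= 1/1000, i.e. delta <= 1/1000/5 = 1/5000.
Since 1/5000 < 1, this is tighter than 1; take delta = 1/5000.
So delta = 1/5000 works.

1/5000


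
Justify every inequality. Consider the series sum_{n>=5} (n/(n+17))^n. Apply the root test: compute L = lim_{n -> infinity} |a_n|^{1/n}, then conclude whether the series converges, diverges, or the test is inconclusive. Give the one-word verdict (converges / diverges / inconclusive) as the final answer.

Let a_n denote the general term. Form |a_n|^(1/n) and simplify:
|a_n|^(1/n) = n/(n + 17)
Take the limit as n -> infinity: L = 1.
Since L = 1, the root test is inconclusive. (In fact a_n = (n/(n+17))^n -> e^(-17) != 0, so the nth-term test shows divergence; but the root test itself gives no conclusion.)

inconclusive


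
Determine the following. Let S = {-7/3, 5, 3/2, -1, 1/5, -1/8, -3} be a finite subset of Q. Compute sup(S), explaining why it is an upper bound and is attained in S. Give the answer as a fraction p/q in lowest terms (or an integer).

S is finite, so sup(S) = max(S).
Sorted decreasing:
5, 3/2, 1/5, -1/8, -1, -7/3, -3
The extremum is 5.
For every x in S, x <= 5. And 5 is in S, so it is attained.
Therefore sup(S) = 5.

5


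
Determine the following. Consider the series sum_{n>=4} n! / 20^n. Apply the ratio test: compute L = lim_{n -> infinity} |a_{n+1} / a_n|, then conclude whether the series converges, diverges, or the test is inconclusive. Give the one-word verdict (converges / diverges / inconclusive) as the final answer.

Let a_n denote the general term. Form the ratio a_{n+1}/a_n and simplify:
a_{n+1}/a_n = n/20 + 1/20
Take the limit as n -> infinity: L = infinity.
Since L = infinity > 1 (or L = infinity), the ratio test implies the series diverges.

diverges


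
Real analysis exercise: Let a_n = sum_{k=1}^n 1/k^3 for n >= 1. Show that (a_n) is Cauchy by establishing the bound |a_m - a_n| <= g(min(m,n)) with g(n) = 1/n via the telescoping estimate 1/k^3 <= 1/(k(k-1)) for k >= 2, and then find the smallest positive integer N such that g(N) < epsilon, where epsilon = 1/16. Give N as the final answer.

For m > n >= 1: |a_m - a_n| = sum_{k=n+1}^m 1/k^3.
Use 1/k^3 <= 1/(k(k-1)) = 1/(k-1) - 1/k for k >= 2 (which holds since k^3 >= k^2 >= k(k-1) for k >= 2):
sum_{k=n+1}^m 1/k^3 <= sum_{k=n+1}^m (1/(k-1) - 1/k) = 1/n - 1/m <= 1/n.
By symmetry the same bound holds with n,m swapped, so |a_m - a_n| <= 1/min(m,n) = g(min(m,n)). Since g(n) -> 0, (a_n) is Cauchy.
Now solve g(N) < 1/16: 1/N < 1/16 <=> N > 1/(1/16) = 16.
The smallest integer strictly greater than 16 is N = 17.
Check: g(17) = 1/17 < 1/16; g(16) = 1/16 >= 1/16. So N = 17.

17


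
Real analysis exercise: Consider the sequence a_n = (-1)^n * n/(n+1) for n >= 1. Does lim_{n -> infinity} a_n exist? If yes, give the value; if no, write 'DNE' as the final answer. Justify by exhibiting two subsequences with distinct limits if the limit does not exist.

Examine the behaviour of a_n along subsequences.
a_{2k} = 2k/(2k+1) -> 1. a_{2k+1} = -(2k+1)/(2k+2) -> -1.
Since these two subsequential limits are 1 and -1, distinct, the full sequence cannot converge (a convergent sequence has all subsequences tending to the same limit). So lim a_n does not exist.

DNE


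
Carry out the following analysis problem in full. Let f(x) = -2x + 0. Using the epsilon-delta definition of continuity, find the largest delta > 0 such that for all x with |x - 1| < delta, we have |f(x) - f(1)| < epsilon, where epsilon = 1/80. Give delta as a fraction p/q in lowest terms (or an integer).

We compute f(1) = -2*(1) + 0 = -2.
|f(x) - f(1)| = |-2x + 0 - (-2)| = |-2(x - 1)| = 2|x - 1|.
We need 2|x - 1| < 1/80, i.e. |x - 1| < 1/80 / 2 = 1/160.
So any delta <= 1/160 works. Conversely, if delta > 1/160, then x = 1 + 1/160 satisfies |x - 1| = 1/160 < delta but |f(x) - f(1)| = 2 * 1/160 = 1/80, which is not < 1/80; so no larger delta works.
Hence the largest such delta is 1/160.

1/160


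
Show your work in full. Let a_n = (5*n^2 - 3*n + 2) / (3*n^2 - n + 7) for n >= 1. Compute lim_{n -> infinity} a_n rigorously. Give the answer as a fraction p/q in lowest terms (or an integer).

Divide numerator and denominator by n^2, the highest power:
numerator / n^2 = 5 - 3/n + 2/n^2
denominator / n^2 = 3 - 1/n + 7/n^2
As n -> infinity, all terms of the form c/n^k (k >= 1) tend to 0.
So numerator / n^2 -> 5 and denominator / n^2 -> 3.
Therefore lim a_n = 5/3.

5/3


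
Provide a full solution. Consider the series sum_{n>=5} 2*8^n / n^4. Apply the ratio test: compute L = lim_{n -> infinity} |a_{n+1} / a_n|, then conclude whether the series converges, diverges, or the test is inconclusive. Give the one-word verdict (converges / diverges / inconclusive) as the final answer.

Let a_n denote the general term. Form the ratio a_{n+1}/a_n and simplify:
a_{n+1}/a_n = 8*n^4/(n + 1)^4
Take the limit as n -> infinity: L = 8.
Since L = 8 > 1 (or L = infinity), the ratio test implies the series diverges.

diverges


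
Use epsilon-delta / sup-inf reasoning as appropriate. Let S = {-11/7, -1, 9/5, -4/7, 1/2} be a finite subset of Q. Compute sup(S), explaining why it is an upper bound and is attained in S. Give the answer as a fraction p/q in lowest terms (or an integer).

S is finite, so sup(S) = max(S).
Sorted decreasing:
9/5, 1/2, -4/7, -1, -11/7
The extremum is 9/5.
For every x in S, x <= 9/5. And 9/5 is in S, so it is attained.
Therefore sup(S) = 9/5.

9/5


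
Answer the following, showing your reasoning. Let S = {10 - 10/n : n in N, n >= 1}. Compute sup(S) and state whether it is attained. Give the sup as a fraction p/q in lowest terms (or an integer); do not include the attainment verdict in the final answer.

Analysis:
- Values: 0, 5, 20/3, 15/2, ... strictly increasing.
- Minimum is 0 (n=1); inf = 0 (attained).
- 10 - 10/n -> 10 from below; sup = 10, not attained.
Conclusion: sup(S) = 10, not attained in S.

10


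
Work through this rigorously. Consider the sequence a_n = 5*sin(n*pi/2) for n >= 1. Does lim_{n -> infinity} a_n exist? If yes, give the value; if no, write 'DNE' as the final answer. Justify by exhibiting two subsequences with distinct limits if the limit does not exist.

Examine the behaviour of a_n along subsequences.
a_{4k+1} = 5*sin(pi/2 + 2k*pi) = 5 -> 5. a_{4k+3} = 5*sin(3pi/2 + 2k*pi) = -5 -> -5.
Since these two subsequential limits are 5 and -5, distinct, the full sequence cannot converge (a convergent sequence has all subsequences tending to the same limit). So lim a_n does not exist.

DNE


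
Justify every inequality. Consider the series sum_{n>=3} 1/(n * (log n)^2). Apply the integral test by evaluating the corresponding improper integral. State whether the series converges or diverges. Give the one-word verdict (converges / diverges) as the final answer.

Let f(x) = 1/(x*log(x)^2). Then f is positive, continuous, and decreasing on [3, infinity), so the integral test applies.
Compute the improper integral int_{3}^infinity f(x) dx:
  antiderivative F(x) = -1/log(x).
  F(x) -> 0 as x -> infinity.  int = 0 - F(3) = 1/log(3) < infinity. By the integral test, the series converges.

converges


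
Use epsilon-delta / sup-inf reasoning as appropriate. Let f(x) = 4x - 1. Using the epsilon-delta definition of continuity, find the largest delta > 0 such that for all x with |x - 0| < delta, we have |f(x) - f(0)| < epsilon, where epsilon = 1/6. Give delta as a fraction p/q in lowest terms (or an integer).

We compute f(0) = 4*(0) - 1 = -1.
|f(x) - f(0)| = |4x - 1 - (-1)| = |4(x - 0)| = 4|x - 0|.
We need 4|x - 0| < 1/6, i.e. |x - 0| < 1/6 / 4 = 1/24.
So any delta <= 1/24 works. Conversely, if delta > 1/24, then x = 0 + 1/24 satisfies |x - 0| = 1/24 < delta but |f(x) - f(0)| = 4 * 1/24 = 1/6, which is not < 1/6; so no larger delta works.
Hence the largest such delta is 1/24.

1/24


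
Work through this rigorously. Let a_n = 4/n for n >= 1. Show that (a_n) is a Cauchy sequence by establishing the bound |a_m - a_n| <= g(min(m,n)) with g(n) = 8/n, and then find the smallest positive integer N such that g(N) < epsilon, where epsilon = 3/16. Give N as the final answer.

For any m, n >= 1, by the triangle inequality:
|a_m - a_n| = |4/m - 4/n| <= 4*1/m + 4*1/n <= 8/min(m,n).
So g(n) = 8/n bounds the Cauchy difference. Since g(n) -> 0, (a_n) is Cauchy.
Now solve g(N) < 3/16: 8/N < 3/16 <=> N > 8 / (3/16) = 128/3.
The smallest integer strictly greater than 128/3 is N = 43.
Check: g(43) = 8/43 = 8/43 < 3/16; g(42) = 4/21 >= 3/16. So N = 43.

43


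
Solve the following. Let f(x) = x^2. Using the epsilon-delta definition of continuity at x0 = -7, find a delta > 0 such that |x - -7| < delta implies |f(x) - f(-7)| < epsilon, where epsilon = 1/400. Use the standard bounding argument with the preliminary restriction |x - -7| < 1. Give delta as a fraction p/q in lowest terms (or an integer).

Factor: |x^2 - (-7)^2| = |x - -7| * |x + -7|.
Impose |x - -7| < 1 first. Then |x + -7| = |(x - -7) + 2*(-7)| <= |x - -7| + 2*|-7| < 1 + 14 = 15.
So |x^2 - (-7)^2| < delta * 15.
We need delta * 15 <= 1/400, i.e. delta <= 1/400/15 = 1/6000.
Since 1/6000 < 1, this is tighter than 1; take delta = 1/6000.
So delta = 1/6000 works.

1/6000


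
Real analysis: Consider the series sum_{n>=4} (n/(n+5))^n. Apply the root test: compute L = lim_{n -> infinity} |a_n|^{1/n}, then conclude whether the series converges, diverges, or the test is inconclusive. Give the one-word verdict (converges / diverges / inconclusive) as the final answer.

Let a_n denote the general term. Form |a_n|^(1/n) and simplify:
|a_n|^(1/n) = n/(n + 5)
Take the limit as n -> infinity: L = 1.
Since L = 1, the root test is inconclusive. (In fact a_n = (n/(n+5))^n -> e^(-5) != 0, so the nth-term test shows divergence; but the root test itself gives no conclusion.)

inconclusive
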